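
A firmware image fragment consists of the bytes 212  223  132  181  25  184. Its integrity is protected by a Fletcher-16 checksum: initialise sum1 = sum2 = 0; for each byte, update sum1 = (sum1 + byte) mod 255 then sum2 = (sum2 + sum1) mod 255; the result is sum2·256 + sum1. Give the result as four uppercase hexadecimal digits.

7AC0

Running sums (mod 255):
  after byte 0 (212): sum1=212, sum2=212
  after byte 1 (223): sum1=180, sum2=137
  after byte 2 (132): sum1=57, sum2=194
  after byte 3 (181): sum1=238, sum2=177
  after byte 4 (25): sum1=8, sum2=185
  after byte 5 (184): sum1=192, sum2=122
Checksum = sum2·256 + sum1 = 122·256 + 192 = 31424 = 0x7AC0.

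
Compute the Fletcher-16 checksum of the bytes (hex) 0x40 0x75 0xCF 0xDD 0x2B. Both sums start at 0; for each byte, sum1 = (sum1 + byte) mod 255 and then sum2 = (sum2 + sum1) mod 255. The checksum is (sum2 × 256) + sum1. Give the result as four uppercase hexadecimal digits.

6D8E

Running sums (mod 255):
  after byte 0 (0x40): sum1=64, sum2=64
  after byte 1 (0x75): sum1=181, sum2=245
  after byte 2 (0xCF): sum1=133, sum2=123
  after byte 3 (0xDD): sum1=99, sum2=222
  after byte 4 (0x2B): sum1=142, sum2=109
Checksum = sum2·256 + sum1 = 109·256 + 142 = 28046 = 0x6D8E.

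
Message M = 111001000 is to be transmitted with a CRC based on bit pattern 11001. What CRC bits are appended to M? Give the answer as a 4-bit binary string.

Append 4 zeros: 1110010000000. Divide by 11001 (XOR where the leading bit is 1):
  pos 0: 11100 XOR 11001 = 00101
  pos 2: 10110 XOR 11001 = 01111
  pos 3: 11110 XOR 11001 = 00111
  pos 5: 11100 XOR 11001 = 00101
  pos 7: 10100 XOR 11001 = 01101
  pos 8: 11010 XOR 11001 = 00011
Remainder (last 4 bits) = 0011. This is the CRC / FCS.

0011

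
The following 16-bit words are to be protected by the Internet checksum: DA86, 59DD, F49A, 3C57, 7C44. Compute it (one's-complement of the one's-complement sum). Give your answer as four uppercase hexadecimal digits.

1E65

One's-complement addition (fold any carry out of bit 15 back into bit 0):
  0xDA86 + 0x59DD = 0x13463 → wrap carry → 0x3464
  0x3464 + 0xF49A = 0x128FE → wrap carry → 0x28FF
  0x28FF + 0x3C57 = 0x06556
  0x6556 + 0x7C44 = 0x0E19A
One's-complement sum = 0xE19A.
Checksum = ~0xE19A & 0xFFFF = 0x1E65.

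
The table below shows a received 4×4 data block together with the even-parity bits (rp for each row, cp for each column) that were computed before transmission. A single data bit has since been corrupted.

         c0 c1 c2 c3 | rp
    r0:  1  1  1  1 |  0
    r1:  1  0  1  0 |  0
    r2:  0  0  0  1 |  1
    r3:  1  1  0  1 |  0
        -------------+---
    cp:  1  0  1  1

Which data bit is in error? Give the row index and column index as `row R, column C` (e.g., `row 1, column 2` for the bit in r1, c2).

Recompute each row's even parity and compare to rp:
  r0: data parity 0, sent rp 0 → ok
  r1: data parity 0, sent rp 0 → ok
  r2: data parity 1, sent rp 1 → ok
  r3: data parity 1, sent rp 0 → mismatch
Recompute each column's even parity and compare to cp:
  c0: data parity 1, sent cp 1 → ok
  c1: data parity 0, sent cp 0 → ok
  c2: data parity 0, sent cp 1 → mismatch
  c3: data parity 1, sent cp 1 → ok
Exactly one row (r3) and one column (c2) fail → the flipped bit is at their intersection.

row 3, column 2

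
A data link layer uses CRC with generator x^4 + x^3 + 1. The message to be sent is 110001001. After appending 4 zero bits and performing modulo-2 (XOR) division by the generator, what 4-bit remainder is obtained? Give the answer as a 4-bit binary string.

0000

Append 4 zeros: 1100010010000. Divide by 11001 (XOR where the leading bit is 1):
  pos 0: 11000 XOR 11001 = 00001
  pos 4: 11001 XOR 11001 = 00000
Remainder (last 4 bits) = 0000. This is the CRC / FCS.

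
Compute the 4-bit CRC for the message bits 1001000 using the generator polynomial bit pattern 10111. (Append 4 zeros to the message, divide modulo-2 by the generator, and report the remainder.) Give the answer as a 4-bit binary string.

Append 4 zeros: 10010000000. Divide by 10111 (XOR where the leading bit is 1):
  pos 0: 10010 XOR 10111 = 00101
  pos 2: 10100 XOR 10111 = 00011
  pos 5: 11000 XOR 10111 = 01111
  pos 6: 11110 XOR 10111 = 01001
Remainder (last 4 bits) = 1001. This is the CRC / FCS.

1001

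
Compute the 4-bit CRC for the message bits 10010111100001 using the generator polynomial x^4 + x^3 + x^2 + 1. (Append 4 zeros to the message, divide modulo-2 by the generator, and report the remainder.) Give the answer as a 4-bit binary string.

Append 4 zeros: 100101111000010000. Divide by 11101 (XOR where the leading bit is 1):
  pos 0: 10010 XOR 11101 = 01111
  pos 1: 11111 XOR 11101 = 00010
  pos 4: 10111 XOR 11101 = 01010
  pos 5: 10100 XOR 11101 = 01001
  pos 6: 10010 XOR 11101 = 01111
  pos 7: 11110 XOR 11101 = 00011
  pos 10: 11010 XOR 11101 = 00111
  pos 12: 11100 XOR 11101 = 00001
Remainder (last 4 bits) = 0010. This is the CRC / FCS.

0010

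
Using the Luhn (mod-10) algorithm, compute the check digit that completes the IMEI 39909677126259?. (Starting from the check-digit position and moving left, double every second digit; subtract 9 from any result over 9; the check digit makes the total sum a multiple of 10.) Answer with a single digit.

6

Partial digits right→left: 9 5 2 6 2 1 7 7 6 9 0 9 9 3
Double every second digit counting from the check-digit position (so the 1st, 3rd, 5th, ... of the partial from the right).
  doubled (with −9 where >9): 9 4 4 5 3 0 9 → sum 34
  kept as-is: 5 6 1 7 9 9 3 → sum 40
Total = 34 + 40 = 74.
Check digit = (10 − (74 mod 10)) mod 10 = 6.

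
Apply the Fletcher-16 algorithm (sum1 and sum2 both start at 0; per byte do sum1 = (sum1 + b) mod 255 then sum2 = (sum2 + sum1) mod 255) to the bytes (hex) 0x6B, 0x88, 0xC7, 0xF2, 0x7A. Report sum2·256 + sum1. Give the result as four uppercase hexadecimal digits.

Running sums (mod 255):
  after byte 0 (0x6B): sum1=107, sum2=107
  after byte 1 (0x88): sum1=243, sum2=95
  after byte 2 (0xC7): sum1=187, sum2=27
  after byte 3 (0xF2): sum1=174, sum2=201
  after byte 4 (0x7A): sum1=41, sum2=242
Checksum = sum2·256 + sum1 = 242·256 + 41 = 61993 = 0xF229.

F229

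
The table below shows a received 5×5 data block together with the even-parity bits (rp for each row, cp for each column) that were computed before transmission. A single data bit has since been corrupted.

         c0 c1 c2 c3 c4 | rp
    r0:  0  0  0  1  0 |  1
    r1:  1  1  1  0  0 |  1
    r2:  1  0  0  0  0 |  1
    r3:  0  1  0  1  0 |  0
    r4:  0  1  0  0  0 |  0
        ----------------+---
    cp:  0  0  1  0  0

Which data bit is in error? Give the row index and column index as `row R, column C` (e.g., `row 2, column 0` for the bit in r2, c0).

Recompute each row's even parity and compare to rp:
  r0: data parity 1, sent rp 1 → ok
  r1: data parity 1, sent rp 1 → ok
  r2: data parity 1, sent rp 1 → ok
  r3: data parity 0, sent rp 0 → ok
  r4: data parity 1, sent rp 0 → mismatch
Recompute each column's even parity and compare to cp:
  c0: data parity 0, sent cp 0 → ok
  c1: data parity 1, sent cp 0 → mismatch
  c2: data parity 1, sent cp 1 → ok
  c3: data parity 0, sent cp 0 → ok
  c4: data parity 0, sent cp 0 → ok
Exactly one row (r4) and one column (c1) fail → the flipped bit is at their intersection.

row 4, column 1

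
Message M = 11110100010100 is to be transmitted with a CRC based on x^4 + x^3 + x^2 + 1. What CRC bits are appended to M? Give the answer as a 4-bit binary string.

0100

Append 4 zeros: 111101000101000000. Divide by 11101 (XOR where the leading bit is 1):
  pos 0: 11110 XOR 11101 = 00011
  pos 3: 11100 XOR 11101 = 00001
  pos 7: 10101 XOR 11101 = 01000
  pos 8: 10000 XOR 11101 = 01101
  pos 9: 11010 XOR 11101 = 00111
  pos 11: 11100 XOR 11101 = 00001
Remainder (last 4 bits) = 0100. This is the CRC / FCS.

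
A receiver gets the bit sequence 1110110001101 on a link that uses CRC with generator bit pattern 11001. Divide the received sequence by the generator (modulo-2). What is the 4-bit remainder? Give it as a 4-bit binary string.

0000

Modulo-2 division of 1110110001101 by 11001:
  pos 0: 11101 XOR 11001 = 00100
  pos 2: 10010 XOR 11001 = 01011
  pos 3: 10110 XOR 11001 = 01111
  pos 4: 11110 XOR 11001 = 00111
  pos 6: 11111 XOR 11001 = 00110
  pos 8: 11001 XOR 11001 = 00000
Remainder = 0000 (zero — the frame passes the CRC check).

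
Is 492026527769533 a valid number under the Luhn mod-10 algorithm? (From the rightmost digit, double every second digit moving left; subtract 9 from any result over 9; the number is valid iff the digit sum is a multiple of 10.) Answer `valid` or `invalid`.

valid

From the right, keep odd positions and double even positions (subtract 9 from any doubled value over 9):
  doubled (positions 2,4,...): 6 9 5 4 3 0 9 → sum 36
  kept (positions 1,3,...): 3 5 6 7 5 2 2 4 → sum 34
Total = 70.
70 mod 10 = 0, so the number is valid.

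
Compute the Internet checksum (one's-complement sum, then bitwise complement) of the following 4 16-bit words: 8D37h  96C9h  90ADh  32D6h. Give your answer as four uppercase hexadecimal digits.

187B

One's-complement addition (fold any carry out of bit 15 back into bit 0):
  0x8D37 + 0x96C9 = 0x12400 → wrap carry → 0x2401
  0x2401 + 0x90AD = 0x0B4AE
  0xB4AE + 0x32D6 = 0x0E784
One's-complement sum = 0xE784.
Checksum = ~0xE784 & 0xFFFF = 0x187B.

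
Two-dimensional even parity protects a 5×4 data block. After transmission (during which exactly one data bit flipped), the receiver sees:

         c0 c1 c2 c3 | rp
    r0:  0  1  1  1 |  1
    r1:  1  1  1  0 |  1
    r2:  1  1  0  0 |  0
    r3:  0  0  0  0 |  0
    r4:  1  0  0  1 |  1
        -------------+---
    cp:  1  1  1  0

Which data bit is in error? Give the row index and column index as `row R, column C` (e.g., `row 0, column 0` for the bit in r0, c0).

Recompute each row's even parity and compare to rp:
  r0: data parity 1, sent rp 1 → ok
  r1: data parity 1, sent rp 1 → ok
  r2: data parity 0, sent rp 0 → ok
  r3: data parity 0, sent rp 0 → ok
  r4: data parity 0, sent rp 1 → mismatch
Recompute each column's even parity and compare to cp:
  c0: data parity 1, sent cp 1 → ok
  c1: data parity 1, sent cp 1 → ok
  c2: data parity 0, sent cp 1 → mismatch
  c3: data parity 0, sent cp 0 → ok
Exactly one row (r4) and one column (c2) fail → the flipped bit is at their intersection.

row 4, column 2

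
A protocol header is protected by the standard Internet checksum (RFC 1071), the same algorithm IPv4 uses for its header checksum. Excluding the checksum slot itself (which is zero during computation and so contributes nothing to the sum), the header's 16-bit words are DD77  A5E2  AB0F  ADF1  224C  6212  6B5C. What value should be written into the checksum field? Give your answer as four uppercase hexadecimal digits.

One's-complement addition (fold any carry out of bit 15 back into bit 0):
  0xDD77 + 0xA5E2 = 0x18359 → wrap carry → 0x835A
  0x835A + 0xAB0F = 0x12E69 → wrap carry → 0x2E6A
  0x2E6A + 0xADF1 = 0x0DC5B
  0xDC5B + 0x224C = 0x0FEA7
  0xFEA7 + 0x6212 = 0x160B9 → wrap carry → 0x60BA
  0x60BA + 0x6B5C = 0x0CC16
One's-complement sum = 0xCC16.
Checksum = ~0xCC16 & 0xFFFF = 0x33E9.

33E9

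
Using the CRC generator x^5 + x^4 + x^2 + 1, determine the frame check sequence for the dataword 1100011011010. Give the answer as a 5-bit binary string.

Append 5 zeros: 110001101101000000. Divide by 110101 (XOR where the leading bit is 1):
  pos 0: 110001 XOR 110101 = 000100
  pos 3: 100101 XOR 110101 = 010000
  pos 4: 100001 XOR 110101 = 010100
  pos 5: 101000 XOR 110101 = 011101
  pos 6: 111011 XOR 110101 = 001110
  pos 8: 111000 XOR 110101 = 001101
  pos 10: 110100 XOR 110101 = 000001
Remainder (last 5 bits) = 00100. This is the CRC / FCS.

00100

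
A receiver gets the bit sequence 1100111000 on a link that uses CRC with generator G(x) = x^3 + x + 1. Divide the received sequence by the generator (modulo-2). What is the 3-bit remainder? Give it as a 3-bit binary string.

100

Modulo-2 division of 1100111000 by 1011:
  pos 0: 1100 XOR 1011 = 0111
  pos 1: 1111 XOR 1011 = 0100
  pos 2: 1001 XOR 1011 = 0010
  pos 4: 1010 XOR 1011 = 0001
Remainder = 100 (nonzero — an error is detected).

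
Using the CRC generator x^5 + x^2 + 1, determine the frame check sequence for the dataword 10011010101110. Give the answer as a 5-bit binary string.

01101

Append 5 zeros: 1001101010111000000. Divide by 100101 (XOR where the leading bit is 1):
  pos 0: 100110 XOR 100101 = 000011
  pos 4: 111010 XOR 100101 = 011111
  pos 5: 111111 XOR 100101 = 011010
  pos 6: 110101 XOR 100101 = 010000
  pos 7: 100001 XOR 100101 = 000100
  pos 10: 100000 XOR 100101 = 000101
  pos 13: 101000 XOR 100101 = 001101
Remainder (last 5 bits) = 01101. This is the CRC / FCS.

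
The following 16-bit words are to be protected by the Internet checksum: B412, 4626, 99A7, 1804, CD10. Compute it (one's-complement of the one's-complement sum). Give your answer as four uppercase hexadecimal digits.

One's-complement addition (fold any carry out of bit 15 back into bit 0):
  0xB412 + 0x4626 = 0x0FA38
  0xFA38 + 0x99A7 = 0x193DF → wrap carry → 0x93E0
  0x93E0 + 0x1804 = 0x0ABE4
  0xABE4 + 0xCD10 = 0x178F4 → wrap carry → 0x78F5
One's-complement sum = 0x78F5.
Checksum = ~0x78F5 & 0xFFFF = 0x870A.

870A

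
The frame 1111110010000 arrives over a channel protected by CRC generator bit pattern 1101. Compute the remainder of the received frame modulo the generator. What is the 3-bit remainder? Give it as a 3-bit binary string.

Modulo-2 division of 1111110010000 by 1101:
  pos 0: 1111 XOR 1101 = 0010
  pos 2: 1011 XOR 1101 = 0110
  pos 3: 1100 XOR 1101 = 0001
  pos 6: 1010 XOR 1101 = 0111
  pos 7: 1110 XOR 1101 = 0011
  pos 9: 1100 XOR 1101 = 0001
Remainder = 001 (nonzero — an error is detected).

001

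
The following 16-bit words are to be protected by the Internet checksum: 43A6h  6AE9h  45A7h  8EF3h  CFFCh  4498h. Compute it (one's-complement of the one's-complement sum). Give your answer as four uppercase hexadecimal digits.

One's-complement addition (fold any carry out of bit 15 back into bit 0):
  0x43A6 + 0x6AE9 = 0x0AE8F
  0xAE8F + 0x45A7 = 0x0F436
  0xF436 + 0x8EF3 = 0x18329 → wrap carry → 0x832A
  0x832A + 0xCFFC = 0x15326 → wrap carry → 0x5327
  0x5327 + 0x4498 = 0x097BF
One's-complement sum = 0x97BF.
Checksum = ~0x97BF & 0xFFFF = 0x6840.

6840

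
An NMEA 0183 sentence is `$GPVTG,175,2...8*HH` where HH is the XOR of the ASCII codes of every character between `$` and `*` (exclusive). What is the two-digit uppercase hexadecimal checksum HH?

XOR the ASCII codes of the payload characters:
  'G' = 0x47 → acc = 0x47
  'P' = 0x50 → acc = 0x17
  'V' = 0x56 → acc = 0x41
  'T' = 0x54 → acc = 0x15
  'G' = 0x47 → acc = 0x52
  ',' = 0x2C → acc = 0x7E
  '1' = 0x31 → acc = 0x4F
  '7' = 0x37 → acc = 0x78
  '5' = 0x35 → acc = 0x4D
  ',' = 0x2C → acc = 0x61
  '2' = 0x32 → acc = 0x53
  '.' = 0x2E → acc = 0x7D
  '.' = 0x2E → acc = 0x53
  '.' = 0x2E → acc = 0x7D
  '8' = 0x38 → acc = 0x45
Checksum = 0x45.

45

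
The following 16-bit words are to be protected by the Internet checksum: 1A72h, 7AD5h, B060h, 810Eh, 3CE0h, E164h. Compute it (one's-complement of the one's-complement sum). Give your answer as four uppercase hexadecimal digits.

One's-complement addition (fold any carry out of bit 15 back into bit 0):
  0x1A72 + 0x7AD5 = 0x09547
  0x9547 + 0xB060 = 0x145A7 → wrap carry → 0x45A8
  0x45A8 + 0x810E = 0x0C6B6
  0xC6B6 + 0x3CE0 = 0x10396 → wrap carry → 0x0397
  0x0397 + 0xE164 = 0x0E4FB
One's-complement sum = 0xE4FB.
Checksum = ~0xE4FB & 0xFFFF = 0x1B04.

1B04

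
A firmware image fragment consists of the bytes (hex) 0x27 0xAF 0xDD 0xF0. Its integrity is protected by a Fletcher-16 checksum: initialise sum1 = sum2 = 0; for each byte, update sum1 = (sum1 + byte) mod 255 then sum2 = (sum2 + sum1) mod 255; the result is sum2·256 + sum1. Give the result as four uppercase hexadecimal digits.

58A5

Running sums (mod 255):
  after byte 0 (0x27): sum1=39, sum2=39
  after byte 1 (0xAF): sum1=214, sum2=253
  after byte 2 (0xDD): sum1=180, sum2=178
  after byte 3 (0xF0): sum1=165, sum2=88
Checksum = sum2·256 + sum1 = 88·256 + 165 = 22693 = 0x58A5.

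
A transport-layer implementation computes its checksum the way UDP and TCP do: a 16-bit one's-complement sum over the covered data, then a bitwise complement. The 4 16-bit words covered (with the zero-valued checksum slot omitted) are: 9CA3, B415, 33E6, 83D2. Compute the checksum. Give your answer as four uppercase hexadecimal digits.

One's-complement addition (fold any carry out of bit 15 back into bit 0):
  0x9CA3 + 0xB415 = 0x150B8 → wrap carry → 0x50B9
  0x50B9 + 0x33E6 = 0x0849F
  0x849F + 0x83D2 = 0x10871 → wrap carry → 0x0872
One's-complement sum = 0x0872.
Checksum = ~0x0872 & 0xFFFF = 0xF78D.

F78D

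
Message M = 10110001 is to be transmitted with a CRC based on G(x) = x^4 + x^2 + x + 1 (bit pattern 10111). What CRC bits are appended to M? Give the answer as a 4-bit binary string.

Append 4 zeros: 101100010000. Divide by 10111 (XOR where the leading bit is 1):
  pos 0: 10110 XOR 10111 = 00001
  pos 4: 10010 XOR 10111 = 00101
  pos 6: 10100 XOR 10111 = 00011
Remainder (last 4 bits) = 0110. This is the CRC / FCS.

0110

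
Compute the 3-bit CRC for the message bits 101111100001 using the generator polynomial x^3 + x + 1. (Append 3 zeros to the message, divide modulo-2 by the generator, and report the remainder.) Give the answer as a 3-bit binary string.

110

Append 3 zeros: 101111100001000. Divide by 1011 (XOR where the leading bit is 1):
  pos 0: 1011 XOR 1011 = 0000
  pos 4: 1110 XOR 1011 = 0101
  pos 5: 1010 XOR 1011 = 0001
  pos 8: 1001 XOR 1011 = 0010
  pos 10: 1000 XOR 1011 = 0011
Remainder (last 3 bits) = 110. This is the CRC / FCS.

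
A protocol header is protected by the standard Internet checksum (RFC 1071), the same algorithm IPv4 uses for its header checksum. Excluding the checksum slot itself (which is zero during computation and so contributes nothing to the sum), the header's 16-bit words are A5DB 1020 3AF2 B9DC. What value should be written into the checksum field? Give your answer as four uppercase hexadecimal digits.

5535

One's-complement addition (fold any carry out of bit 15 back into bit 0):
  0xA5DB + 0x1020 = 0x0B5FB
  0xB5FB + 0x3AF2 = 0x0F0ED
  0xF0ED + 0xB9DC = 0x1AAC9 → wrap carry → 0xAACA
One's-complement sum = 0xAACA.
Checksum = ~0xAACA & 0xFFFF = 0x5535.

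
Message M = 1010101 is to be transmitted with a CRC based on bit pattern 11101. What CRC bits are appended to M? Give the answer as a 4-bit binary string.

Append 4 zeros: 10101010000. Divide by 11101 (XOR where the leading bit is 1):
  pos 0: 10101 XOR 11101 = 01000
  pos 1: 10000 XOR 11101 = 01101
  pos 2: 11011 XOR 11101 = 00110
  pos 4: 11000 XOR 11101 = 00101
  pos 6: 10100 XOR 11101 = 01001
Remainder (last 4 bits) = 1001. This is the CRC / FCS.

1001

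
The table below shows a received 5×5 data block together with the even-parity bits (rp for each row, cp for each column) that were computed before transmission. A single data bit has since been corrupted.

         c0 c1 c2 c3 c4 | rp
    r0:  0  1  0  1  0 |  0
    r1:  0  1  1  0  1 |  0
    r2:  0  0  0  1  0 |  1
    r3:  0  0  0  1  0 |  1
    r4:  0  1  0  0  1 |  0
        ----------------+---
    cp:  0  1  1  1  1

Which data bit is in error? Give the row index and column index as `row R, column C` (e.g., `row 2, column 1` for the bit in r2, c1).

row 1, column 4

Recompute each row's even parity and compare to rp:
  r0: data parity 0, sent rp 0 → ok
  r1: data parity 1, sent rp 0 → mismatch
  r2: data parity 1, sent rp 1 → ok
  r3: data parity 1, sent rp 1 → ok
  r4: data parity 0, sent rp 0 → ok
Recompute each column's even parity and compare to cp:
  c0: data parity 0, sent cp 0 → ok
  c1: data parity 1, sent cp 1 → ok
  c2: data parity 1, sent cp 1 → ok
  c3: data parity 1, sent cp 1 → ok
  c4: data parity 0, sent cp 1 → mismatch
Exactly one row (r1) and one column (c4) fail → the flipped bit is at their intersection.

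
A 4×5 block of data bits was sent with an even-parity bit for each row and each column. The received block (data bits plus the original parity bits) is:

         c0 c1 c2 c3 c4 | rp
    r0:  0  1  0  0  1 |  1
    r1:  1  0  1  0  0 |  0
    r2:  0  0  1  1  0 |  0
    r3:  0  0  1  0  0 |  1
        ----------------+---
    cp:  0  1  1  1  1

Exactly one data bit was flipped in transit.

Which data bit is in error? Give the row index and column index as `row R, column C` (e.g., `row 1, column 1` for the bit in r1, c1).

row 0, column 0

Recompute each row's even parity and compare to rp:
  r0: data parity 0, sent rp 1 → mismatch
  r1: data parity 0, sent rp 0 → ok
  r2: data parity 0, sent rp 0 → ok
  r3: data parity 1, sent rp 1 → ok
Recompute each column's even parity and compare to cp:
  c0: data parity 1, sent cp 0 → mismatch
  c1: data parity 1, sent cp 1 → ok
  c2: data parity 1, sent cp 1 → ok
  c3: data parity 1, sent cp 1 → ok
  c4: data parity 1, sent cp 1 → ok
Exactly one row (r0) and one column (c0) fail → the flipped bit is at their intersection.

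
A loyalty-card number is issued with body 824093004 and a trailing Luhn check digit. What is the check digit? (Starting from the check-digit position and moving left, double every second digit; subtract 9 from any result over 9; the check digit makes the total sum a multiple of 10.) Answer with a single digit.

3

Partial digits right→left: 4 0 0 3 9 0 4 2 8
Double every second digit counting from the check-digit position (so the 1st, 3rd, 5th, ... of the partial from the right).
  doubled (with −9 where >9): 8 0 9 8 7 → sum 32
  kept as-is: 0 3 0 2 → sum 5
Total = 32 + 5 = 37.
Check digit = (10 − (37 mod 10)) mod 10 = 3.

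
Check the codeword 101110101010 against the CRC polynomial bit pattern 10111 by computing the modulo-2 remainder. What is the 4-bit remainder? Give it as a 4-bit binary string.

Modulo-2 division of 101110101010 by 10111:
  pos 0: 10111 XOR 10111 = 00000
  pos 6: 10101 XOR 10111 = 00010
Remainder = 0100 (nonzero — an error is detected).

0100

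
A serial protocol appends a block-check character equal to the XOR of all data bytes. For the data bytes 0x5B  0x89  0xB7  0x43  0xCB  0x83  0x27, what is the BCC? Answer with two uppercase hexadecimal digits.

XOR the bytes together:
  start with 0x5B
  0x5B ⊕ 0x89 = 0xD2
  0xD2 ⊕ 0xB7 = 0x65
  0x65 ⊕ 0x43 = 0x26
  0x26 ⊕ 0xCB = 0xED
  0xED ⊕ 0x83 = 0x6E
  0x6E ⊕ 0x27 = 0x49

49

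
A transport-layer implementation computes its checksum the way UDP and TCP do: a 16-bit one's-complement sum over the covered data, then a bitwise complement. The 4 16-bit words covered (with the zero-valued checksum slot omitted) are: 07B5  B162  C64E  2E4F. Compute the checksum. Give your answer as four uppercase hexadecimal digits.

524A

One's-complement addition (fold any carry out of bit 15 back into bit 0):
  0x07B5 + 0xB162 = 0x0B917
  0xB917 + 0xC64E = 0x17F65 → wrap carry → 0x7F66
  0x7F66 + 0x2E4F = 0x0ADB5
One's-complement sum = 0xADB5.
Checksum = ~0xADB5 & 0xFFFF = 0x524A.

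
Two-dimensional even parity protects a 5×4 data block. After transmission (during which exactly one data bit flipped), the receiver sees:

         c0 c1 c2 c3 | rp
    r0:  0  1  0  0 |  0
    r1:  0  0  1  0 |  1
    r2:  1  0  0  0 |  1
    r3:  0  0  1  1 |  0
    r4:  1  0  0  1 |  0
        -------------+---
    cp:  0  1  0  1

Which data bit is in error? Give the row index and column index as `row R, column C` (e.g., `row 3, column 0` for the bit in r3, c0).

Recompute each row's even parity and compare to rp:
  r0: data parity 1, sent rp 0 → mismatch
  r1: data parity 1, sent rp 1 → ok
  r2: data parity 1, sent rp 1 → ok
  r3: data parity 0, sent rp 0 → ok
  r4: data parity 0, sent rp 0 → ok
Recompute each column's even parity and compare to cp:
  c0: data parity 0, sent cp 0 → ok
  c1: data parity 1, sent cp 1 → ok
  c2: data parity 0, sent cp 0 → ok
  c3: data parity 0, sent cp 1 → mismatch
Exactly one row (r0) and one column (c3) fail → the flipped bit is at their intersection.

row 0, column 3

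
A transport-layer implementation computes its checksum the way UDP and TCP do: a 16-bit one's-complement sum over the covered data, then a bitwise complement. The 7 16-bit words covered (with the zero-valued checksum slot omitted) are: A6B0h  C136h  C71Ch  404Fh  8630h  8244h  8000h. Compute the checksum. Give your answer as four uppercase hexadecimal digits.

One's-complement addition (fold any carry out of bit 15 back into bit 0):
  0xA6B0 + 0xC136 = 0x167E6 → wrap carry → 0x67E7
  0x67E7 + 0xC71C = 0x12F03 → wrap carry → 0x2F04
  0x2F04 + 0x404F = 0x06F53
  0x6F53 + 0x8630 = 0x0F583
  0xF583 + 0x8244 = 0x177C7 → wrap carry → 0x77C8
  0x77C8 + 0x8000 = 0x0F7C8
One's-complement sum = 0xF7C8.
Checksum = ~0xF7C8 & 0xFFFF = 0x0837.

0837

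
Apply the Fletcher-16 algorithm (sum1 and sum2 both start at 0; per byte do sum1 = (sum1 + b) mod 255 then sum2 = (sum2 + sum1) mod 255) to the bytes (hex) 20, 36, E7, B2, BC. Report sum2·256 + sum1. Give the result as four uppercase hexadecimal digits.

53AD

Running sums (mod 255):
  after byte 0 (20): sum1=32, sum2=32
  after byte 1 (36): sum1=86, sum2=118
  after byte 2 (E7): sum1=62, sum2=180
  after byte 3 (B2): sum1=240, sum2=165
  after byte 4 (BC): sum1=173, sum2=83
Checksum = sum2·256 + sum1 = 83·256 + 173 = 21421 = 0x53AD.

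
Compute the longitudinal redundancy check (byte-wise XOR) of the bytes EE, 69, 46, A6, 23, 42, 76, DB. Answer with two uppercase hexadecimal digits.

AB

XOR the bytes together:
  start with 0xEE
  0xEE ⊕ 0x69 = 0x87
  0x87 ⊕ 0x46 = 0xC1
  0xC1 ⊕ 0xA6 = 0x67
  0x67 ⊕ 0x23 = 0x44
  0x44 ⊕ 0x42 = 0x06
  0x06 ⊕ 0x76 = 0x70
  0x70 ⊕ 0xDB = 0xAB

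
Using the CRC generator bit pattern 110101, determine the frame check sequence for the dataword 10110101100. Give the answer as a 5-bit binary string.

01010

Append 5 zeros: 1011010110000000. Divide by 110101 (XOR where the leading bit is 1):
  pos 0: 101101 XOR 110101 = 011000
  pos 1: 110000 XOR 110101 = 000101
  pos 4: 101110 XOR 110101 = 011011
  pos 5: 110110 XOR 110101 = 000011
  pos 9: 110000 XOR 110101 = 000101
Remainder (last 5 bits) = 01010. This is the CRC / FCS.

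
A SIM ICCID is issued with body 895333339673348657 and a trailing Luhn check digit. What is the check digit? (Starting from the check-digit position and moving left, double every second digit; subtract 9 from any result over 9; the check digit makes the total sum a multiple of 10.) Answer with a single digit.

Partial digits right→left: 7 5 6 8 4 3 3 7 6 9 3 3 3 3 3 5 9 8
Double every second digit counting from the check-digit position (so the 1st, 3rd, 5th, ... of the partial from the right).
  doubled (with −9 where >9): 5 3 8 6 3 6 6 6 9 → sum 52
  kept as-is: 5 8 3 7 9 3 3 5 8 → sum 51
Total = 52 + 51 = 103.
Check digit = (10 − (103 mod 10)) mod 10 = 7.

7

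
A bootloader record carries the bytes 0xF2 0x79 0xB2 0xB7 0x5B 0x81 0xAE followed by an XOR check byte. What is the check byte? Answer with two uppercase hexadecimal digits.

FA

XOR the bytes together:
  start with 0xF2
  0xF2 ⊕ 0x79 = 0x8B
  0x8B ⊕ 0xB2 = 0x39
  0x39 ⊕ 0xB7 = 0x8E
  0x8E ⊕ 0x5B = 0xD5
  0xD5 ⊕ 0x81 = 0x54
  0x54 ⊕ 0xAE = 0xFA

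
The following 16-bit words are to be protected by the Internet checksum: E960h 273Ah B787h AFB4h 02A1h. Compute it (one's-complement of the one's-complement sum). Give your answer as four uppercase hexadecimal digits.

One's-complement addition (fold any carry out of bit 15 back into bit 0):
  0xE960 + 0x273A = 0x1109A → wrap carry → 0x109B
  0x109B + 0xB787 = 0x0C822
  0xC822 + 0xAFB4 = 0x177D6 → wrap carry → 0x77D7
  0x77D7 + 0x02A1 = 0x07A78
One's-complement sum = 0x7A78.
Checksum = ~0x7A78 & 0xFFFF = 0x8587.

8587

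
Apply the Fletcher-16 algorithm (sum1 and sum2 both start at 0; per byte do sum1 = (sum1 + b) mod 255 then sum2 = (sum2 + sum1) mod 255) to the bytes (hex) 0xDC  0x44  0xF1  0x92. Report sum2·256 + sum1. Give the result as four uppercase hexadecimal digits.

B6A5

Running sums (mod 255):
  after byte 0 (0xDC): sum1=220, sum2=220
  after byte 1 (0x44): sum1=33, sum2=253
  after byte 2 (0xF1): sum1=19, sum2=17
  after byte 3 (0x92): sum1=165, sum2=182
Checksum = sum2·256 + sum1 = 182·256 + 165 = 46757 = 0xB6A5.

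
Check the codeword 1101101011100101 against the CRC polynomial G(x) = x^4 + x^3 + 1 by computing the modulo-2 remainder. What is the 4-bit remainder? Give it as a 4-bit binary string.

0000

Modulo-2 division of 1101101011100101 by 11001:
  pos 0: 11011 XOR 11001 = 00010
  pos 3: 10010 XOR 11001 = 01011
  pos 4: 10111 XOR 11001 = 01110
  pos 5: 11101 XOR 11001 = 00100
  pos 7: 10010 XOR 11001 = 01011
  pos 8: 10110 XOR 11001 = 01111
  pos 9: 11111 XOR 11001 = 00110
  pos 11: 11001 XOR 11001 = 00000
Remainder = 0000 (zero — the frame passes the CRC check).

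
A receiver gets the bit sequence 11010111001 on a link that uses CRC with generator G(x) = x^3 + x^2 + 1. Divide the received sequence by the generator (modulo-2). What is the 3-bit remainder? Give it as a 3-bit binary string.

Modulo-2 division of 11010111001 by 1101:
  pos 0: 1101 XOR 1101 = 0000
  pos 5: 1110 XOR 1101 = 0011
  pos 7: 1101 XOR 1101 = 0000
Remainder = 000 (zero — the frame passes the CRC check).

000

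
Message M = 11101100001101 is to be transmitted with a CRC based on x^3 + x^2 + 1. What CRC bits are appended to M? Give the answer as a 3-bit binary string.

Append 3 zeros: 11101100001101000. Divide by 1101 (XOR where the leading bit is 1):
  pos 0: 1110 XOR 1101 = 0011
  pos 2: 1111 XOR 1101 = 0010
  pos 4: 1000 XOR 1101 = 0101
  pos 5: 1010 XOR 1101 = 0111
  pos 6: 1110 XOR 1101 = 0011
  pos 8: 1111 XOR 1101 = 0010
  pos 10: 1001 XOR 1101 = 0100
  pos 11: 1000 XOR 1101 = 0101
  pos 12: 1010 XOR 1101 = 0111
  pos 13: 1110 XOR 1101 = 0011
Remainder (last 3 bits) = 011. This is the CRC / FCS.

011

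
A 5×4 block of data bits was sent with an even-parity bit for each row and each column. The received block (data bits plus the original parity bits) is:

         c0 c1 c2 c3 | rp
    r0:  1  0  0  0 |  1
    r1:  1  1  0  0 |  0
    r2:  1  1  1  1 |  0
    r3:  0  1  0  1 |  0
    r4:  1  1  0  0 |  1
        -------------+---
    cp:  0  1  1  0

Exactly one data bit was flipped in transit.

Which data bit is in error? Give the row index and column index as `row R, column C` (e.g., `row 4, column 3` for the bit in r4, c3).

row 4, column 1

Recompute each row's even parity and compare to rp:
  r0: data parity 1, sent rp 1 → ok
  r1: data parity 0, sent rp 0 → ok
  r2: data parity 0, sent rp 0 → ok
  r3: data parity 0, sent rp 0 → ok
  r4: data parity 0, sent rp 1 → mismatch
Recompute each column's even parity and compare to cp:
  c0: data parity 0, sent cp 0 → ok
  c1: data parity 0, sent cp 1 → mismatch
  c2: data parity 1, sent cp 1 → ok
  c3: data parity 0, sent cp 0 → ok
Exactly one row (r4) and one column (c1) fail → the flipped bit is at their intersection.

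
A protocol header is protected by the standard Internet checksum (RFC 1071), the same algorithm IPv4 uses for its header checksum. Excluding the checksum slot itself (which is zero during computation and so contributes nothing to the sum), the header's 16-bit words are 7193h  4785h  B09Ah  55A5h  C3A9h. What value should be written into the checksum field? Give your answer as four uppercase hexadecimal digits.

7CFD

One's-complement addition (fold any carry out of bit 15 back into bit 0):
  0x7193 + 0x4785 = 0x0B918
  0xB918 + 0xB09A = 0x169B2 → wrap carry → 0x69B3
  0x69B3 + 0x55A5 = 0x0BF58
  0xBF58 + 0xC3A9 = 0x18301 → wrap carry → 0x8302
One's-complement sum = 0x8302.
Checksum = ~0x8302 & 0xFFFF = 0x7CFD.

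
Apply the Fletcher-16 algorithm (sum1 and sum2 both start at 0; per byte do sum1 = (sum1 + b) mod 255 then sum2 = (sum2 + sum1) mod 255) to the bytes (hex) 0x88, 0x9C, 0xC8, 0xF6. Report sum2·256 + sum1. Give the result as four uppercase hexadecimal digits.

80E4

Running sums (mod 255):
  after byte 0 (0x88): sum1=136, sum2=136
  after byte 1 (0x9C): sum1=37, sum2=173
  after byte 2 (0xC8): sum1=237, sum2=155
  after byte 3 (0xF6): sum1=228, sum2=128
Checksum = sum2·256 + sum1 = 128·256 + 228 = 32996 = 0x80E4.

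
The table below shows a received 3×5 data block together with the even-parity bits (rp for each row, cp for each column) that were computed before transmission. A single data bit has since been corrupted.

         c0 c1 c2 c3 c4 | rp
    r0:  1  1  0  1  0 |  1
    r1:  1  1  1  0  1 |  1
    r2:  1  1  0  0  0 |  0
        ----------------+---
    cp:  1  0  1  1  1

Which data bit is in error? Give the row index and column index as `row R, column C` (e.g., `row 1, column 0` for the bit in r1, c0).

Recompute each row's even parity and compare to rp:
  r0: data parity 1, sent rp 1 → ok
  r1: data parity 0, sent rp 1 → mismatch
  r2: data parity 0, sent rp 0 → ok
Recompute each column's even parity and compare to cp:
  c0: data parity 1, sent cp 1 → ok
  c1: data parity 1, sent cp 0 → mismatch
  c2: data parity 1, sent cp 1 → ok
  c3: data parity 1, sent cp 1 → ok
  c4: data parity 1, sent cp 1 → ok
Exactly one row (r1) and one column (c1) fail → the flipped bit is at their intersection.

row 1, column 1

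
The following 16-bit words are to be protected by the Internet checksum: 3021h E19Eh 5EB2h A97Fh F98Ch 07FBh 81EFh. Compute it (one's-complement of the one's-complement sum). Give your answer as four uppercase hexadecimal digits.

6296

One's-complement addition (fold any carry out of bit 15 back into bit 0):
  0x3021 + 0xE19E = 0x111BF → wrap carry → 0x11C0
  0x11C0 + 0x5EB2 = 0x07072
  0x7072 + 0xA97F = 0x119F1 → wrap carry → 0x19F2
  0x19F2 + 0xF98C = 0x1137E → wrap carry → 0x137F
  0x137F + 0x07FB = 0x01B7A
  0x1B7A + 0x81EF = 0x09D69
One's-complement sum = 0x9D69.
Checksum = ~0x9D69 & 0xFFFF = 0x6296.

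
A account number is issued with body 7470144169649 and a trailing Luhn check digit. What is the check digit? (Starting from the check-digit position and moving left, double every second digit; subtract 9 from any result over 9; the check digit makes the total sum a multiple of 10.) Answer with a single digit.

3

Partial digits right→left: 9 4 6 9 6 1 4 4 1 0 7 4 7
Double every second digit counting from the check-digit position (so the 1st, 3rd, 5th, ... of the partial from the right).
  doubled (with −9 where >9): 9 3 3 8 2 5 5 → sum 35
  kept as-is: 4 9 1 4 0 4 → sum 22
Total = 35 + 22 = 57.
Check digit = (10 − (57 mod 10)) mod 10 = 3.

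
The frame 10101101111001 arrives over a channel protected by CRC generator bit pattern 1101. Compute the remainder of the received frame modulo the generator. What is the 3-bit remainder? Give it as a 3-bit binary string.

Modulo-2 division of 10101101111001 by 1101:
  pos 0: 1010 XOR 1101 = 0111
  pos 1: 1111 XOR 1101 = 0010
  pos 3: 1010 XOR 1101 = 0111
  pos 4: 1111 XOR 1101 = 0010
  pos 6: 1011 XOR 1101 = 0110
  pos 7: 1101 XOR 1101 = 0000
Remainder = 001 (nonzero — an error is detected).

001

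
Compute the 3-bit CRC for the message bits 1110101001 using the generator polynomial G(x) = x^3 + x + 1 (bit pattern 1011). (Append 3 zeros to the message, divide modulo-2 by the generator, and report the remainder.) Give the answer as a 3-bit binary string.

110

Append 3 zeros: 1110101001000. Divide by 1011 (XOR where the leading bit is 1):
  pos 0: 1110 XOR 1011 = 0101
  pos 1: 1011 XOR 1011 = 0000
  pos 6: 1001 XOR 1011 = 0010
  pos 8: 1000 XOR 1011 = 0011
Remainder (last 3 bits) = 110. This is the CRC / FCS.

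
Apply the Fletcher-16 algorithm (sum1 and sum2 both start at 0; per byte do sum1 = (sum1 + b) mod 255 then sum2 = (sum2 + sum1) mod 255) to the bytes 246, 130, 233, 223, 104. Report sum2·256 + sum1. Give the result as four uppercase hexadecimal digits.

Running sums (mod 255):
  after byte 0 (246): sum1=246, sum2=246
  after byte 1 (130): sum1=121, sum2=112
  after byte 2 (233): sum1=99, sum2=211
  after byte 3 (223): sum1=67, sum2=23
  after byte 4 (104): sum1=171, sum2=194
Checksum = sum2·256 + sum1 = 194·256 + 171 = 49835 = 0xC2AB.

C2AB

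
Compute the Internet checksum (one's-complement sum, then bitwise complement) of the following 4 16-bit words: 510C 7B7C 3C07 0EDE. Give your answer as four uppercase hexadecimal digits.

E891

One's-complement addition (fold any carry out of bit 15 back into bit 0):
  0x510C + 0x7B7C = 0x0CC88
  0xCC88 + 0x3C07 = 0x1088F → wrap carry → 0x0890
  0x0890 + 0x0EDE = 0x0176E
One's-complement sum = 0x176E.
Checksum = ~0x176E & 0xFFFF = 0xE891.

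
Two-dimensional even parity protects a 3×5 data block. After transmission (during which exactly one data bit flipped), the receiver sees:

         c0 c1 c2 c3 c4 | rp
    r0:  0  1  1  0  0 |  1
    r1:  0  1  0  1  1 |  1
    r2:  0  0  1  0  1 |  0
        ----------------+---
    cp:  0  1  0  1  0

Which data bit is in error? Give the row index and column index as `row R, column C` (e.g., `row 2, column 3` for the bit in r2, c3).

Recompute each row's even parity and compare to rp:
  r0: data parity 0, sent rp 1 → mismatch
  r1: data parity 1, sent rp 1 → ok
  r2: data parity 0, sent rp 0 → ok
Recompute each column's even parity and compare to cp:
  c0: data parity 0, sent cp 0 → ok
  c1: data parity 0, sent cp 1 → mismatch
  c2: data parity 0, sent cp 0 → ok
  c3: data parity 1, sent cp 1 → ok
  c4: data parity 0, sent cp 0 → ok
Exactly one row (r0) and one column (c1) fail → the flipped bit is at their intersection.

row 0, column 1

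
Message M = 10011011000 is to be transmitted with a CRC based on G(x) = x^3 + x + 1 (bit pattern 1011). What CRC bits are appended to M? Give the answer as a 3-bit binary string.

110

Append 3 zeros: 10011011000000. Divide by 1011 (XOR where the leading bit is 1):
  pos 0: 1001 XOR 1011 = 0010
  pos 2: 1010 XOR 1011 = 0001
  pos 5: 1110 XOR 1011 = 0101
  pos 6: 1010 XOR 1011 = 0001
  pos 9: 1000 XOR 1011 = 0011
Remainder (last 3 bits) = 110. This is the CRC / FCS.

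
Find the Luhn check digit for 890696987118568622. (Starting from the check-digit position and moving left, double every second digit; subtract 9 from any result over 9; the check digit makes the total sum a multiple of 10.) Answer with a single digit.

Partial digits right→left: 2 2 6 8 6 5 8 1 1 7 8 9 6 9 6 0 9 8
Double every second digit counting from the check-digit position (so the 1st, 3rd, 5th, ... of the partial from the right).
  doubled (with −9 where >9): 4 3 3 7 2 7 3 3 9 → sum 41
  kept as-is: 2 8 5 1 7 9 9 0 8 → sum 49
Total = 41 + 49 = 90.
Check digit = (10 − (90 mod 10)) mod 10 = 0.

0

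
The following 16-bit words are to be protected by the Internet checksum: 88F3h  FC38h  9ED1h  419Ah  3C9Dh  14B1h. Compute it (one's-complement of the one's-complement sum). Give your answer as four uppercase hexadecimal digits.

4919

One's-complement addition (fold any carry out of bit 15 back into bit 0):
  0x88F3 + 0xFC38 = 0x1852B → wrap carry → 0x852C
  0x852C + 0x9ED1 = 0x123FD → wrap carry → 0x23FE
  0x23FE + 0x419A = 0x06598
  0x6598 + 0x3C9D = 0x0A235
  0xA235 + 0x14B1 = 0x0B6E6
One's-complement sum = 0xB6E6.
Checksum = ~0xB6E6 & 0xFFFF = 0x4919.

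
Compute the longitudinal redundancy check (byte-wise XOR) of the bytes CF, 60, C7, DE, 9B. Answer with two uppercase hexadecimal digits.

XOR the bytes together:
  start with 0xCF
  0xCF ⊕ 0x60 = 0xAF
  0xAF ⊕ 0xC7 = 0x68
  0x68 ⊕ 0xDE = 0xB6
  0xB6 ⊕ 0x9B = 0x2D

2D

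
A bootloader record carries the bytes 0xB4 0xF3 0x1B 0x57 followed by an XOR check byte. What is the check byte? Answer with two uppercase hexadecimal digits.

0B

XOR the bytes together:
  start with 0xB4
  0xB4 ⊕ 0xF3 = 0x47
  0x47 ⊕ 0x1B = 0x5C
  0x5C ⊕ 0x57 = 0x0B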